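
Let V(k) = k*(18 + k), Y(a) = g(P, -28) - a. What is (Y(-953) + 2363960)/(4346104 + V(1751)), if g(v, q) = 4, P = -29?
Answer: 2364917/7443623 ≈ 0.31771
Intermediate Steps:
Y(a) = 4 - a
(Y(-953) + 2363960)/(4346104 + V(1751)) = ((4 - 1*(-953)) + 2363960)/(4346104 + 1751*(18 + 1751)) = ((4 + 953) + 2363960)/(4346104 + 1751*1769) = (957 + 2363960)/(4346104 + 3097519) = 2364917/7443623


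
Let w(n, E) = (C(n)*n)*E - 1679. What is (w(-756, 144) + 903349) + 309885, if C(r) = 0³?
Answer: 1211555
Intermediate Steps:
C(r) = 0
w(n, E) = -1679 (w(n, E) = (0*n)*E - 1679 = 0*E - 1679 = 0 - 1679 = -1679)
(w(-756, 144) + 903349) + 309885 = (-1679 + 903349) + 309885 = 901670 + 309885 = 1211555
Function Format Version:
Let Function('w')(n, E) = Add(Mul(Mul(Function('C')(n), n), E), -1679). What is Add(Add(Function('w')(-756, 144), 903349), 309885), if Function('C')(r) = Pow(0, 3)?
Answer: 1211555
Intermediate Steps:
Function('C')(r) = 0
Function('w')(n, E) = -1679 (Function('w')(n, E) = Add(Mul(Mul(0, n), E), -1679) = Add(Mul(0, E), -1679) = Add(0, -1679) = -1679)
Add(Add(Function('w')(-756, 144), 903349), 309885) = Add(Add(-1679, 903349), 309885) = Add(901670, 309885) = 1211555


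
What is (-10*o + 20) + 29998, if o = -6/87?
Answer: 870542/29 ≈ 30019.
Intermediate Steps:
o = -2/29 (o = -6*1/87 = -2/29 ≈ -0.068966)
(-10*o + 20) + 29998 = (-10*(-2/29) + 20) + 29998 = (20/29 + 20) + 29998 = 600/29 + 29998 = 870542/29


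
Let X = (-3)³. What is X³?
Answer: -19683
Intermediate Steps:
X = -27
X³ = (-27)³ = -19683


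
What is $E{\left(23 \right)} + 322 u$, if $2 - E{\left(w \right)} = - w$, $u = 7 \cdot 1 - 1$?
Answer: $1957$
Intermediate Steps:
$u = 6$ ($u = 7 - 1 = 6$)
$E{\left(w \right)} = 2 + w$ ($E{\left(w \right)} = 2 - - w = 2 + w$)
$E{\left(23 \right)} + 322 u = \left(2 + 23\right) + 322 \cdot 6 = 25 + 1932 = 1957$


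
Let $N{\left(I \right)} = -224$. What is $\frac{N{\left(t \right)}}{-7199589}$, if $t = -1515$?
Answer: $\frac{224}{7199589} \approx 3.1113 \cdot 10^{-5}$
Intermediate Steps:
$\frac{N{\left(t \right)}}{-7199589} = - \frac{224}{-7199589} = \left(-224\right) \left(- \frac{1}{7199589}\right) = \frac{224}{7199589}$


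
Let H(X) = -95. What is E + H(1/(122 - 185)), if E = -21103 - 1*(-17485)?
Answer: -3713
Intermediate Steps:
E = -3618 (E = -21103 + 17485 = -3618)
E + H(1/(122 - 185)) = -3618 - 95 = -3713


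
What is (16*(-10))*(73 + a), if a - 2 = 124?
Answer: -31840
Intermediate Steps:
a = 126 (a = 2 + 124 = 126)
(16*(-10))*(73 + a) = (16*(-10))*(73 + 126) = -160*199 = -31840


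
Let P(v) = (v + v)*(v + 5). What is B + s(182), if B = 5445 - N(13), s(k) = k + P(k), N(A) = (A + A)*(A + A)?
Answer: 73019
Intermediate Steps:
P(v) = 2*v*(5 + v) (P(v) = (2*v)*(5 + v) = 2*v*(5 + v))
N(A) = 4*A² (N(A) = (2*A)*(2*A) = 4*A²)
s(k) = k + 2*k*(5 + k)
B = 4769 (B = 5445 - 4*13² = 5445 - 4*169 = 5445 - 1*676 = 5445 - 676 = 4769)
B + s(182) = 4769 + 182*(11 + 2*182) = 4769 + 182*(11 + 364) = 4769 + 182*375 = 4769 + 68250 = 73019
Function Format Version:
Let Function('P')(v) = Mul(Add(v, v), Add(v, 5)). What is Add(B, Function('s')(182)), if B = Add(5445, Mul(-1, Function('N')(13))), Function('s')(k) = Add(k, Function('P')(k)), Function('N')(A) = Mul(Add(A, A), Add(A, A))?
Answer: 73019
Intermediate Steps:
Function('P')(v) = Mul(2, v, Add(5, v)) (Function('P')(v) = Mul(Mul(2, v), Add(5, v)) = Mul(2, v, Add(5, v)))
Function('N')(A) = Mul(4, Pow(A, 2)) (Function('N')(A) = Mul(Mul(2, A), Mul(2, A)) = Mul(4, Pow(A, 2)))
Function('s')(k) = Add(k, Mul(2, k, Add(5, k)))
B = 4769 (B = Add(5445, Mul(-1, Mul(4, Pow(13, 2)))) = Add(5445, Mul(-1, Mul(4, 169))) = Add(5445, Mul(-1, 676)) = Add(5445, -676) = 4769)
Add(B, Function('s')(182)) = Add(4769, Mul(182, Add(11, Mul(2, 182)))) = Add(4769, Mul(182, Add(11, 364))) = Add(4769, Mul(182, 375)) = Add(4769, 68250) = 73019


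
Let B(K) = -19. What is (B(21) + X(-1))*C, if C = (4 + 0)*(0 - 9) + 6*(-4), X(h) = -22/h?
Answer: -180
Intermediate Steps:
C = -60 (C = 4*(-9) - 24 = -36 - 24 = -60)
(B(21) + X(-1))*C = (-19 - 22/(-1))*(-60) = (-19 - 22*(-1))*(-60) = (-19 + 22)*(-60) = 3*(-60) = -180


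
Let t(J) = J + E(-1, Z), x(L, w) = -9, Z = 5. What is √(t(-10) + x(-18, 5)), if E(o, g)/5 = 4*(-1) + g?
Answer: I*√14 ≈ 3.7417*I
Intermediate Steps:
E(o, g) = -20 + 5*g (E(o, g) = 5*(4*(-1) + g) = 5*(-4 + g) = -20 + 5*g)
t(J) = 5 + J (t(J) = J + (-20 + 5*5) = J + (-20 + 25) = J + 5 = 5 + J)
√(t(-10) + x(-18, 5)) = √((5 - 10) - 9) = √(-5 - 9) = √(-14) = I*√14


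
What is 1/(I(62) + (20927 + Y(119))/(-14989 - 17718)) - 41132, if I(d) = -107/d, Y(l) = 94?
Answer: -197557008366/4802951 ≈ -41132.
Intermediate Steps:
1/(I(62) + (20927 + Y(119))/(-14989 - 17718)) - 41132 = 1/(-107/62 + (20927 + 94)/(-14989 - 17718)) - 41132 = 1/(-107*1/62 + 21021/(-32707)) - 41132 = 1/(-107/62 + 21021*(-1/32707)) - 41132 = 1/(-107/62 - 21021/32707) - 41132 = 1/(-4802951/2027834) - 41132 = -2027834/4802951 - 41132 = -197557008366/4802951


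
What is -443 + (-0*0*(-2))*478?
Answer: -443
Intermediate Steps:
-443 + (-0*0*(-2))*478 = -443 + (-1*0*(-2))*478 = -443 + (0*(-2))*478 = -443 + 0*478 = -443 + 0 = -443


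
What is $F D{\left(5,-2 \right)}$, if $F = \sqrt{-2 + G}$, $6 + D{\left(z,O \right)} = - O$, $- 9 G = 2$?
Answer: $- \frac{8 i \sqrt{5}}{3} \approx - 5.9628 i$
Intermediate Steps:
$G = - \frac{2}{9}$ ($G = \left(- \frac{1}{9}\right) 2 = - \frac{2}{9} \approx -0.22222$)
$D{\left(z,O \right)} = -6 - O$
$F = \frac{2 i \sqrt{5}}{3}$ ($F = \sqrt{-2 - \frac{2}{9}} = \sqrt{- \frac{20}{9}} = \frac{2 i \sqrt{5}}{3} \approx 1.4907 i$)
$F D{\left(5,-2 \right)} = \frac{2 i \sqrt{5}}{3} \left(-6 - -2\right) = \frac{2 i \sqrt{5}}{3} \left(-6 + 2\right) = \frac{2 i \sqrt{5}}{3} \left(-4\right) = - \frac{8 i \sqrt{5}}{3}$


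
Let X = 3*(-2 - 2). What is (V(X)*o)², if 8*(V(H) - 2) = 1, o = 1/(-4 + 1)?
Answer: 289/576 ≈ 0.50174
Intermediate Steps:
X = -12 (X = 3*(-4) = -12)
o = -⅓ (o = 1/(-3) = -⅓ ≈ -0.33333)
V(H) = 17/8 (V(H) = 2 + (⅛)*1 = 2 + ⅛ = 17/8)
(V(X)*o)² = ((17/8)*(-⅓))² = (-17/24)² = 289/576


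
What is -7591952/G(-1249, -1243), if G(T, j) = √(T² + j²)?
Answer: -3795976*√124202/310505 ≈ -4308.4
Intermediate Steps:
-7591952/G(-1249, -1243) = -7591952/√((-1249)² + (-1243)²) = -7591952/√(1560001 + 1545049) = -7591952*√124202/621010 = -3795976*√124202/310505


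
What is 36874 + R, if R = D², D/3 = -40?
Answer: 51274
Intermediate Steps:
D = -120 (D = 3*(-40) = -120)
R = 14400 (R = (-120)² = 14400)
36874 + R = 36874 + 14400 = 51274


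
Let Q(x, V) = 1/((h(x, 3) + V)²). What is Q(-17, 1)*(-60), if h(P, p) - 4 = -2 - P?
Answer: -3/20 ≈ -0.15000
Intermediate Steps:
h(P, p) = 2 - P (h(P, p) = 4 + (-2 - P) = 2 - P)
Q(x, V) = (2 + V - x)⁻² (Q(x, V) = 1/(((2 - x) + V)²) = 1/((2 + V - x)²) = (2 + V - x)⁻²)
Q(-17, 1)*(-60) = -60/(2 + 1 - 1*(-17))² = -60/(2 + 1 + 17)² = -60/20² = (1/400)*(-60) = -3/20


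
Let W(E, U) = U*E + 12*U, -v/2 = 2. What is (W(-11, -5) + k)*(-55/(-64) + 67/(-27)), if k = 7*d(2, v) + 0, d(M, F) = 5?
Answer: -14015/288 ≈ -48.663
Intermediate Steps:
v = -4 (v = -2*2 = -4)
k = 35 (k = 7*5 + 0 = 35 + 0 = 35)
W(E, U) = 12*U + E*U (W(E, U) = E*U + 12*U = 12*U + E*U)
(W(-11, -5) + k)*(-55/(-64) + 67/(-27)) = (-5*(12 - 11) + 35)*(-55/(-64) + 67/(-27)) = (-5*1 + 35)*(-55*(-1/64) + 67*(-1/27)) = (-5 + 35)*(55/64 - 67/27) = 30*(-2803/1728) = -14015/288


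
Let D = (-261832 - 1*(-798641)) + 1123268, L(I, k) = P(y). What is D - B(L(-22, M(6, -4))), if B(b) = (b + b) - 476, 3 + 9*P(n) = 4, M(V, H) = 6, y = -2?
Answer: 14944975/9 ≈ 1.6606e+6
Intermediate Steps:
P(n) = ⅑ (P(n) = -⅓ + (⅑)*4 = -⅓ + 4/9 = ⅑)
L(I, k) = ⅑
B(b) = -476 + 2*b (B(b) = 2*b - 476 = -476 + 2*b)
D = 1660077 (D = (-261832 + 798641) + 1123268 = 536809 + 1123268 = 1660077)
D - B(L(-22, M(6, -4))) = 1660077 - (-476 + 2*(⅑)) = 1660077 - (-476 + 2/9) = 1660077 - 1*(-4282/9) = 1660077 + 4282/9 = 14944975/9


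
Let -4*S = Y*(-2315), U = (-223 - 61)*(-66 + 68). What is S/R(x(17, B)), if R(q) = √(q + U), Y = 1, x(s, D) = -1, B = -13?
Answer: -2315*I*√569/2276 ≈ -24.262*I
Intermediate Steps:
U = -568 (U = -284*2 = -568)
R(q) = √(-568 + q) (R(q) = √(q - 568) = √(-568 + q))
S = 2315/4 (S = -(-2315)/4 = -¼*(-2315) = 2315/4 ≈ 578.75)
S/R(x(17, B)) = 2315/(4*(√(-568 - 1))) = 2315/(4*(√(-569))) = 2315/(4*((I*√569))) = 2315*(-I*√569/569)/4 = -2315*I*√569/2276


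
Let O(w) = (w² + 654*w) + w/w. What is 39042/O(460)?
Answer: 39042/512441 ≈ 0.076188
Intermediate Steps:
O(w) = 1 + w² + 654*w (O(w) = (w² + 654*w) + 1 = 1 + w² + 654*w)
39042/O(460) = 39042/(1 + 460² + 654*460) = 39042/(1 + 211600 + 300840) = 39042/512441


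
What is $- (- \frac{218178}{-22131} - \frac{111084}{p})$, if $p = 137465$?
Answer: $- \frac{3059270974}{338026435} \approx -9.0504$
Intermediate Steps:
$- (- \frac{218178}{-22131} - \frac{111084}{p}) = - (- \frac{218178}{-22131} - \frac{111084}{137465}) = - (\left(-218178\right) \left(- \frac{1}{22131}\right) - \frac{111084}{137465}) = - (\frac{24242}{2459} - \frac{111084}{137465}) = \left(-1\right) \frac{3059270974}{338026435} = - \frac{3059270974}{338026435}$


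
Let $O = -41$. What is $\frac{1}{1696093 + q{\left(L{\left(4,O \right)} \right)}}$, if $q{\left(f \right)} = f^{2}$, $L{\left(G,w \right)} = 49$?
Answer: $\frac{1}{1698494} \approx 5.8876 \cdot 10^{-7}$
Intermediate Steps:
$\frac{1}{1696093 + q{\left(L{\left(4,O \right)} \right)}} = \frac{1}{1696093 + 49^{2}} = \frac{1}{1696093 + 2401} = \frac{1}{1698494}$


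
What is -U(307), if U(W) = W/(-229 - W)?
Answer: 307/536 ≈ 0.57276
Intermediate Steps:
-U(307) = -(-1)*307/(229 + 307) = -(-1)*307/536 = -1*(-307/536) = 307/536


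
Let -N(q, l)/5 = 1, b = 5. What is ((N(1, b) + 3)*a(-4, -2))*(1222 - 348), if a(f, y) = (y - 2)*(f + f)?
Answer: -55936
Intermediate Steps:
a(f, y) = 2*f*(-2 + y) (a(f, y) = (-2 + y)*(2*f) = 2*f*(-2 + y))
N(q, l) = -5 (N(q, l) = -5*1 = -5)
((N(1, b) + 3)*a(-4, -2))*(1222 - 348) = ((-5 + 3)*(2*(-4)*(-2 - 2)))*(1222 - 348) = -4*(-4)*(-4)*874 = -2*32*874 = -64*874 = -55936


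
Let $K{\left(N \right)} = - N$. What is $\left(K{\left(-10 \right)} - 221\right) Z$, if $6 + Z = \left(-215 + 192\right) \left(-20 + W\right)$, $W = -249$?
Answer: $-1304191$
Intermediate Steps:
$Z = 6181$ ($Z = -6 + \left(-215 + 192\right) \left(-20 - 249\right) = -6 - -6187 = -6 + 6187 = 6181$)
$\left(K{\left(-10 \right)} - 221\right) Z = \left(\left(-1\right) \left(-10\right) - 221\right) 6181 = \left(10 - 221\right) 6181 = \left(-211\right) 6181 = -1304191$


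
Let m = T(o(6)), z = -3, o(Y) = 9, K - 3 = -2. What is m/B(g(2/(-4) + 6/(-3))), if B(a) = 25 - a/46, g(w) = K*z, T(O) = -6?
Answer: -276/1153 ≈ -0.23938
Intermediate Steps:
K = 1 (K = 3 - 2 = 1)
g(w) = -3 (g(w) = 1*(-3) = -3)
m = -6
B(a) = 25 - a/46
m/B(g(2/(-4) + 6/(-3))) = -6/(25 - 1/46*(-3)) = -6/(25 + 3/46) = -6/1153/46 = -6*46/1153 = -276/1153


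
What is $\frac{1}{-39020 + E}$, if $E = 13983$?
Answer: $- \frac{1}{25037} \approx -3.9941 \cdot 10^{-5}$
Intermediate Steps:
$\frac{1}{-39020 + E} = \frac{1}{-39020 + 13983} = \frac{1}{-25037} = - \frac{1}{25037}$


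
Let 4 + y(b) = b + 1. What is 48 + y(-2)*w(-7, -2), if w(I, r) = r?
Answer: 58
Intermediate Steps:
y(b) = -3 + b (y(b) = -4 + (b + 1) = -4 + (1 + b) = -3 + b)
48 + y(-2)*w(-7, -2) = 48 + (-3 - 2)*(-2) = 48 - 5*(-2) = 48 + 10 = 58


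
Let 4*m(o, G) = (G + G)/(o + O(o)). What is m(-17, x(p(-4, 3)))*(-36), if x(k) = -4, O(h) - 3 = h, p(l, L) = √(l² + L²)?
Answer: -72/31 ≈ -2.3226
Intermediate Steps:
p(l, L) = √(L² + l²)
O(h) = 3 + h
m(o, G) = G/(2*(3 + 2*o)) (m(o, G) = ((G + G)/(o + (3 + o)))/4 = ((2*G)/(3 + 2*o))/4 = (2*G/(3 + 2*o))/4 = G/(2*(3 + 2*o)))
m(-17, x(p(-4, 3)))*(-36) = ((½)*(-4)/(3 + 2*(-17)))*(-36) = ((½)*(-4)/(3 - 34))*(-36) = ((½)*(-4)/(-31))*(-36) = ((½)*(-4)*(-1/31))*(-36) = (2/31)*(-36) = -72/31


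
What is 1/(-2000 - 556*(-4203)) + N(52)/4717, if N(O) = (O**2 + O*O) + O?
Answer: 58656063997/50674108356 ≈ 1.1575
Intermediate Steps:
N(O) = O + 2*O**2 (N(O) = (O**2 + O**2) + O = 2*O**2 + O = O + 2*O**2)
1/(-2000 - 556*(-4203)) + N(52)/4717 = 1/(-2000 - 556*(-4203)) + (52*(1 + 2*52))/4717 = -1/4203/(-2556) + (52*(1 + 104))*(1/4717) = -1/2556*(-1/4203) + (52*105)*(1/4717) = 1/10742868 + 5460*(1/4717) = 1/10742868 + 5460/4717 = 58656063997/50674108356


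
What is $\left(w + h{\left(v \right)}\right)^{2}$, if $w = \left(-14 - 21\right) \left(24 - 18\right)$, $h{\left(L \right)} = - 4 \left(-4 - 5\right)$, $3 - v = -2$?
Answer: $30276$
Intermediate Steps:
$v = 5$ ($v = 3 - -2 = 3 + 2 = 5$)
$h{\left(L \right)} = 36$ ($h{\left(L \right)} = \left(-4\right) \left(-9\right) = 36$)
$w = -210$ ($w = \left(-35\right) 6 = -210$)
$\left(w + h{\left(v \right)}\right)^{2} = \left(-210 + 36\right)^{2} = \left(-174\right)^{2} = 30276$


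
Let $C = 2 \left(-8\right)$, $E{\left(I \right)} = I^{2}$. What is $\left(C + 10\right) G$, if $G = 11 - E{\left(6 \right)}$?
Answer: $150$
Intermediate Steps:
$C = -16$
$G = -25$ ($G = 11 - 6^{2} = 11 - 36 = -25$)
$\left(C + 10\right) G = \left(-16 + 10\right) \left(-25\right) = \left(-6\right) \left(-25\right) = 150$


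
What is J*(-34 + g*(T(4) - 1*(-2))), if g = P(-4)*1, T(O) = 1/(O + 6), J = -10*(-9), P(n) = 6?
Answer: -1926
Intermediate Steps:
J = 90
T(O) = 1/(6 + O)
g = 6 (g = 6*1 = 6)
J*(-34 + g*(T(4) - 1*(-2))) = 90*(-34 + 6*(1/(6 + 4) - 1*(-2))) = 90*(-34 + 6*(1/10 + 2)) = 90*(-34 + 6*(21/10)) = 90*(-34 + 63/5) = 90*(-107/5) = -1926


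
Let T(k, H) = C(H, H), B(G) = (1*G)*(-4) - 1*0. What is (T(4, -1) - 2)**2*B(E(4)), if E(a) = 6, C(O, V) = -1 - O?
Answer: -96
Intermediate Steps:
B(G) = -4*G (B(G) = G*(-4) + 0 = -4*G + 0 = -4*G)
T(k, H) = -1 - H
(T(4, -1) - 2)**2*B(E(4)) = ((-1 - 1*(-1)) - 2)**2*(-4*6) = ((-1 + 1) - 2)**2*(-24) = (0 - 2)**2*(-24) = (-2)**2*(-24) = 4*(-24) = -96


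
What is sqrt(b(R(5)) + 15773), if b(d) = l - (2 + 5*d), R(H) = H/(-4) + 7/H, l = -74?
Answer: sqrt(62785)/2 ≈ 125.28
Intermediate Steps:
R(H) = 7/H - H/4 (R(H) = H*(-1/4) + 7/H = -H/4 + 7/H = 7/H - H/4)
b(d) = -76 - 5*d (b(d) = -74 - (2 + 5*d) = -74 + (-2 - 5*d) = -76 - 5*d)
sqrt(b(R(5)) + 15773) = sqrt((-76 - 5*(7/5 - 1/4*5)) + 15773) = sqrt((-76 - 5*(7*(1/5) - 5/4)) + 15773) = sqrt((-76 - 5*(7/5 - 5/4)) + 15773) = sqrt((-76 - 5*3/20) + 15773) = sqrt((-76 - 3/4) + 15773) = sqrt(-307/4 + 15773) = sqrt(62785/4) = sqrt(62785)/2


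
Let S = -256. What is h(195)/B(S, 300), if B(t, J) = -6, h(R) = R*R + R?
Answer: -6370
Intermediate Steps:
h(R) = R + R² (h(R) = R² + R = R + R²)
h(195)/B(S, 300) = (195*(1 + 195))/(-6) = (195*196)*(-⅙) = 38220*(-⅙) = -6370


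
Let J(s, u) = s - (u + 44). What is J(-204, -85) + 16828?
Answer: 16665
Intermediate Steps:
J(s, u) = -44 + s - u (J(s, u) = s - (44 + u) = s + (-44 - u) = -44 + s - u)
J(-204, -85) + 16828 = (-44 - 204 - 1*(-85)) + 16828 = (-44 - 204 + 85) + 16828 = -163 + 16828 = 16665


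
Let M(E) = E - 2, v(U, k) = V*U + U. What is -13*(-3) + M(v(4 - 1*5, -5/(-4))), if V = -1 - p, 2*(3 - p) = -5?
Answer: 85/2 ≈ 42.500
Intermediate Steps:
p = 11/2 (p = 3 - ½*(-5) = 3 + 5/2 = 11/2 ≈ 5.5000)
V = -13/2 (V = -1 - 1*11/2 = -1 - 11/2 = -13/2 ≈ -6.5000)
v(U, k) = -11*U/2 (v(U, k) = -13*U/2 + U = -11*U/2)
M(E) = -2 + E
-13*(-3) + M(v(4 - 1*5, -5/(-4))) = -13*(-3) + (-2 - 11*(4 - 1*5)/2) = 39 + (-2 - 11*(4 - 5)/2) = 39 + (-2 - 11/2*(-1)) = 39 + (-2 + 11/2) = 39 + 7/2 = 85/2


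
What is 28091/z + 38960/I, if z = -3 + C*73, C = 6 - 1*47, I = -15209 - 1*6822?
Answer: -105085283/9429268 ≈ -11.145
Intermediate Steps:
I = -22031 (I = -15209 - 6822 = -22031)
C = -41 (C = 6 - 47 = -41)
z = -2996 (z = -3 - 41*73 = -3 - 2993 = -2996)
28091/z + 38960/I = 28091/(-2996) + 38960/(-22031) = 28091*(-1/2996) + 38960*(-1/22031) = -4013/428 - 38960/22031 = -105085283/9429268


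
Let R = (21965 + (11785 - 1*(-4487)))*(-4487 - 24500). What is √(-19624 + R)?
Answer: I*√1108395543 ≈ 33293.0*I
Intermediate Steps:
R = -1108375919 (R = (21965 + (11785 + 4487))*(-28987) = (21965 + 16272)*(-28987) = 38237*(-28987) = -1108375919)
√(-19624 + R) = √(-19624 - 1108375919) = √(-1108395543) = I*√1108395543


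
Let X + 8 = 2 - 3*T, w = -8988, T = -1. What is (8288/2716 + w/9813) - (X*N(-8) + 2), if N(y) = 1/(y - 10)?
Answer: -59107/1903722 ≈ -0.031048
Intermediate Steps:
N(y) = 1/(-10 + y)
X = -3 (X = -8 + (2 - 3*(-1)) = -8 + (2 + 3) = -8 + 5 = -3)
(8288/2716 + w/9813) - (X*N(-8) + 2) = (8288/2716 - 8988/9813) - (-3/(-10 - 8) + 2) = (8288*(1/2716) - 8988*1/9813) - (-3/(-18) + 2) = (296/97 - 2996/3271) - (-3*(-1/18) + 2) = 677604/317287 - (⅙ + 2) = 677604/317287 - 1*13/6 = 677604/317287 - 13/6 = -59107/1903722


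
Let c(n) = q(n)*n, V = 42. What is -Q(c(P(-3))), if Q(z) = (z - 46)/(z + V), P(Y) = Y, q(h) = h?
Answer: 37/51 ≈ 0.72549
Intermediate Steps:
c(n) = n² (c(n) = n*n = n²)
Q(z) = (-46 + z)/(42 + z) (Q(z) = (z - 46)/(z + 42) = (-46 + z)/(42 + z))
-Q(c(P(-3))) = -(-46 + (-3)²)/(42 + (-3)²) = -(-46 + 9)/(42 + 9) = -(-37)/51 = -1*(-37/51) = 37/51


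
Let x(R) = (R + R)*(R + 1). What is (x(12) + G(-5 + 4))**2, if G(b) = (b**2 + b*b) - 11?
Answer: 91809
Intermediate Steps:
x(R) = 2*R*(1 + R) (x(R) = (2*R)*(1 + R) = 2*R*(1 + R))
G(b) = -11 + 2*b**2 (G(b) = (b**2 + b**2) - 11 = 2*b**2 - 11 = -11 + 2*b**2)
(x(12) + G(-5 + 4))**2 = (2*12*(1 + 12) + (-11 + 2*(-5 + 4)**2))**2 = (2*12*13 + (-11 + 2*(-1)**2))**2 = (312 + (-11 + 2*1))**2 = (312 + (-11 + 2))**2 = (312 - 9)**2 = 303**2 = 91809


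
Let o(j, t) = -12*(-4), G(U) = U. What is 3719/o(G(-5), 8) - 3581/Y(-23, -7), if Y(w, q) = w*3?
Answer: 47611/368 ≈ 129.38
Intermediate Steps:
Y(w, q) = 3*w
o(j, t) = 48
3719/o(G(-5), 8) - 3581/Y(-23, -7) = 3719/48 - 3581/(3*(-23)) = 3719*(1/48) - 3581/(-69) = 3719/48 - 3581*(-1/69) = 3719/48 + 3581/69 = 47611/368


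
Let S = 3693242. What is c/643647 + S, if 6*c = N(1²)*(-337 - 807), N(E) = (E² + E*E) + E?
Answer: 2377144133002/643647 ≈ 3.6932e+6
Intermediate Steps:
N(E) = E + 2*E² (N(E) = (E² + E²) + E = 2*E² + E = E + 2*E²)
c = -572 (c = ((1²*(1 + 2*1²))*(-337 - 807))/6 = ((1*(1 + 2*1))*(-1144))/6 = ((1*(1 + 2))*(-1144))/6 = ((1*3)*(-1144))/6 = (3*(-1144))/6 = (⅙)*(-3432) = -572)
c/643647 + S = -572/643647 + 3693242 = 2377144133002/643647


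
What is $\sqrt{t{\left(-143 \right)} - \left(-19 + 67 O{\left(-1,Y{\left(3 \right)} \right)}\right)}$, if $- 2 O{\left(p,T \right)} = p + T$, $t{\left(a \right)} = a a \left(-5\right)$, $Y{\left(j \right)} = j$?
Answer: $3 i \sqrt{11351} \approx 319.62 i$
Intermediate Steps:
$t{\left(a \right)} = - 5 a^{2}$ ($t{\left(a \right)} = a^{2} \left(-5\right) = - 5 a^{2}$)
$O{\left(p,T \right)} = - \frac{T}{2} - \frac{p}{2}$ ($O{\left(p,T \right)} = - \frac{p + T}{2} = - \frac{T + p}{2} = - \frac{T}{2} - \frac{p}{2}$)
$\sqrt{t{\left(-143 \right)} - \left(-19 + 67 O{\left(-1,Y{\left(3 \right)} \right)}\right)} = \sqrt{- 5 \left(-143\right)^{2} - \left(-19 + 67 \left(\left(- \frac{1}{2}\right) 3 - - \frac{1}{2}\right)\right)} = \sqrt{\left(-5\right) 20449 - \left(-19 + 67 \left(- \frac{3}{2} + \frac{1}{2}\right)\right)} = \sqrt{-102245 + \left(\left(-67\right) \left(-1\right) + 19\right)} = \sqrt{-102245 + \left(67 + 19\right)} = \sqrt{-102245 + 86} = \sqrt{-102159} = 3 i \sqrt{11351}$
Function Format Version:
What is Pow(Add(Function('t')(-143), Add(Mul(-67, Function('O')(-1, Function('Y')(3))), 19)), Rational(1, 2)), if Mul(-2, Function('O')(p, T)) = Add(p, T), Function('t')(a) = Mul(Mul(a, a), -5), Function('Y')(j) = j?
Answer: Mul(3, I, Pow(11351, Rational(1, 2))) ≈ Mul(319.62, I)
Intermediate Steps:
Function('t')(a) = Mul(-5, Pow(a, 2)) (Function('t')(a) = Mul(Pow(a, 2), -5) = Mul(-5, Pow(a, 2)))
Function('O')(p, T) = Add(Mul(Rational(-1, 2), T), Mul(Rational(-1, 2), p)) (Function('O')(p, T) = Mul(Rational(-1, 2), Add(p, T)) = Mul(Rational(-1, 2), Add(T, p)) = Add(Mul(Rational(-1, 2), T), Mul(Rational(-1, 2), p)))
Pow(Add(Function('t')(-143), Add(Mul(-67, Function('O')(-1, Function('Y')(3))), 19)), Rational(1, 2)) = Pow(Add(Mul(-5, Pow(-143, 2)), Add(Mul(-67, Add(Mul(Rational(-1, 2), 3), Mul(Rational(-1, 2), -1))), 19)), Rational(1, 2)) = Pow(Add(Mul(-5, 20449), Add(Mul(-67, Add(Rational(-3, 2), Rational(1, 2))), 19)), Rational(1, 2)) = Pow(Add(-102245, Add(Mul(-67, -1), 19)), Rational(1, 2)) = Pow(Add(-102245, Add(67, 19)), Rational(1, 2)) = Pow(Add(-102245, 86), Rational(1, 2)) = Pow(-102159, Rational(1, 2)) = Mul(3, I, Pow(11351, Rational(1, 2)))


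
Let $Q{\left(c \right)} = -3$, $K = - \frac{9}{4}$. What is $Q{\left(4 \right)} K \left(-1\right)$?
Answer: $- \frac{27}{4} \approx -6.75$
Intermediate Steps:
$K = - \frac{9}{4}$ ($K = \left(-9\right) \frac{1}{4} = - \frac{9}{4} \approx -2.25$)
$Q{\left(4 \right)} K \left(-1\right) = \left(-3\right) \left(- \frac{9}{4}\right) \left(-1\right) = \frac{27}{4} \left(-1\right) = - \frac{27}{4}$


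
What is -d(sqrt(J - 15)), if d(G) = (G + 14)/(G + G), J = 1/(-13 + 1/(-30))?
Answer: -1/2 + 7*I*sqrt(256105)/1965 ≈ -0.5 + 1.8028*I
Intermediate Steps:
J = -30/391 (J = 1/(-13 - 1/30) = 1/(-391/30) = -30/391 ≈ -0.076726)
d(G) = (14 + G)/(2*G) (d(G) = (14 + G)/((2*G)) = (14 + G)*(1/(2*G)) = (14 + G)/(2*G))
-d(sqrt(J - 15)) = -(14 + sqrt(-30/391 - 15))/(2*(sqrt(-30/391 - 15))) = -(14 + sqrt(-5895/391))/(2*(sqrt(-5895/391))) = -(14 + 3*I*sqrt(256105)/391)/(2*(3*I*sqrt(256105)/391)) = -(-I*sqrt(256105)/1965)*(14 + 3*I*sqrt(256105)/391)/2 = -(-1)*I*sqrt(256105)*(14 + 3*I*sqrt(256105)/391)/3930 = I*sqrt(256105)*(14 + 3*I*sqrt(256105)/391)/3930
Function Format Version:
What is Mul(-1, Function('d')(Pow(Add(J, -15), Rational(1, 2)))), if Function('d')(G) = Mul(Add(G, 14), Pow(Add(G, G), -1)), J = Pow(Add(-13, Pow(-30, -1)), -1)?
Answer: Add(Rational(-1, 2), Mul(Rational(7, 1965), I, Pow(256105, Rational(1, 2)))) ≈ Add(-0.50000, Mul(1.8028, I))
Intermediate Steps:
J = Rational(-30, 391) (J = Pow(Add(-13, Rational(-1, 30)), -1) = Pow(Rational(-391, 30), -1) = Rational(-30, 391) ≈ -0.076726)
Function('d')(G) = Mul(Rational(1, 2), Pow(G, -1), Add(14, G)) (Function('d')(G) = Mul(Add(14, G), Pow(Mul(2, G), -1)) = Mul(Add(14, G), Mul(Rational(1, 2), Pow(G, -1))) = Mul(Rational(1, 2), Pow(G, -1), Add(14, G)))
Mul(-1, Function('d')(Pow(Add(J, -15), Rational(1, 2)))) = Mul(-1, Mul(Rational(1, 2), Pow(Pow(Add(Rational(-30, 391), -15), Rational(1, 2)), -1), Add(14, Pow(Add(Rational(-30, 391), -15), Rational(1, 2))))) = Mul(-1, Mul(Rational(1, 2), Pow(Pow(Rational(-5895, 391), Rational(1, 2)), -1), Add(14, Pow(Rational(-5895, 391), Rational(1, 2))))) = Mul(-1, Mul(Rational(1, 2), Pow(Mul(Rational(3, 391), I, Pow(256105, Rational(1, 2))), -1), Add(14, Mul(Rational(3, 391), I, Pow(256105, Rational(1, 2)))))) = Mul(-1, Mul(Rational(1, 2), Mul(Rational(-1, 1965), I, Pow(256105, Rational(1, 2))), Add(14, Mul(Rational(3, 391), I, Pow(256105, Rational(1, 2)))))) = Mul(-1, Mul(Rational(-1, 3930), I, Pow(256105, Rational(1, 2)), Add(14, Mul(Rational(3, 391), I, Pow(256105, Rational(1, 2)))))) = Mul(Rational(1, 3930), I, Pow(256105, Rational(1, 2)), Add(14, Mul(Rational(3, 391), I, Pow(256105, Rational(1, 2)))))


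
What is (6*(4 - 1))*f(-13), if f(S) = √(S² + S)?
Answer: 36*√39 ≈ 224.82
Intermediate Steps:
f(S) = √(S + S²)
(6*(4 - 1))*f(-13) = (6*(4 - 1))*√(-13*(1 - 13)) = (6*3)*√(-13*(-12)) = 18*√156 = 18*(2*√39) = 36*√39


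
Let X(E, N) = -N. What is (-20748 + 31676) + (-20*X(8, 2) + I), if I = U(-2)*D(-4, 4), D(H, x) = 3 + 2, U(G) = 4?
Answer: 10988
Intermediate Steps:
D(H, x) = 5
I = 20 (I = 4*5 = 20)
(-20748 + 31676) + (-20*X(8, 2) + I) = (-20748 + 31676) + (-(-20)*2 + 20) = 10928 + (-20*(-2) + 20) = 10928 + (40 + 20) = 10928 + 60 = 10988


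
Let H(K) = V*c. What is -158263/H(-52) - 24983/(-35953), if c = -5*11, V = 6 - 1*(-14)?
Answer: 5717510939/39548300 ≈ 144.57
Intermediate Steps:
V = 20 (V = 6 + 14 = 20)
c = -55
H(K) = -1100 (H(K) = 20*(-55) = -1100)
-158263/H(-52) - 24983/(-35953) = -158263/(-1100) - 24983/(-35953) = -158263*(-1/1100) - 24983*(-1/35953) = 158263/1100 + 24983/35953 = 5717510939/39548300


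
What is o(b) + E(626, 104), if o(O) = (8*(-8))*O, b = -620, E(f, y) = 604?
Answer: 40284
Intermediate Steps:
o(O) = -64*O
o(b) + E(626, 104) = -64*(-620) + 604 = 39680 + 604 = 40284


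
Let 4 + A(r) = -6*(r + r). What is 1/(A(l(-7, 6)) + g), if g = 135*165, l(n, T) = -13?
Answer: 1/22427 ≈ 4.4589e-5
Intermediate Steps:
A(r) = -4 - 12*r (A(r) = -4 - 6*(r + r) = -4 - 12*r)
g = 22275
1/(A(l(-7, 6)) + g) = 1/((-4 - 12*(-13)) + 22275) = 1/((-4 + 156) + 22275) = 1/(152 + 22275) = 1/22427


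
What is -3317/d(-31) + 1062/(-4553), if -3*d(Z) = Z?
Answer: -1462575/4553 ≈ -321.23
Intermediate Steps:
d(Z) = -Z/3
-3317/d(-31) + 1062/(-4553) = -3317/((-1/3*(-31))) + 1062/(-4553) = -3317/31/3 + 1062*(-1/4553) = -3317*3/31 - 1062/4553 = -321 - 1062/4553 = -1462575/4553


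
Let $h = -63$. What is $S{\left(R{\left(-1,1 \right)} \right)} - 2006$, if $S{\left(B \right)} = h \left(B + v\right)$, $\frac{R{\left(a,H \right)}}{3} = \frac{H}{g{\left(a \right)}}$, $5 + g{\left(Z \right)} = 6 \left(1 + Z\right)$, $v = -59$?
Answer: $\frac{8744}{5} \approx 1748.8$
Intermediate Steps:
$g{\left(Z \right)} = 1 + 6 Z$ ($g{\left(Z \right)} = -5 + 6 \left(1 + Z\right) = -5 + \left(6 + 6 Z\right) = 1 + 6 Z$)
$R{\left(a,H \right)} = \frac{3 H}{1 + 6 a}$ ($R{\left(a,H \right)} = 3 \frac{H}{1 + 6 a} = \frac{3 H}{1 + 6 a}$)
$S{\left(B \right)} = 3717 - 63 B$ ($S{\left(B \right)} = - 63 \left(B - 59\right) = - 63 \left(-59 + B\right) = 3717 - 63 B$)
$S{\left(R{\left(-1,1 \right)} \right)} - 2006 = \left(3717 - 63 \cdot 3 \cdot 1 \frac{1}{1 + 6 \left(-1\right)}\right) - 2006 = \left(3717 - 63 \cdot 3 \cdot 1 \frac{1}{1 - 6}\right) - 2006 = \left(3717 - 63 \cdot 3 \cdot 1 \frac{1}{-5}\right) - 2006 = \left(3717 - 63 \cdot 3 \cdot 1 \left(- \frac{1}{5}\right)\right) - 2006 = \left(3717 - - \frac{189}{5}\right) - 2006 = \left(3717 + \frac{189}{5}\right) - 2006 = \frac{18774}{5} - 2006 = \frac{8744}{5}$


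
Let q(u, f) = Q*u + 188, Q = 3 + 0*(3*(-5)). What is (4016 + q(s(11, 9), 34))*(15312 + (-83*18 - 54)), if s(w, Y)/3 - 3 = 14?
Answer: 59969748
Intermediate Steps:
s(w, Y) = 51 (s(w, Y) = 9 + 3*14 = 9 + 42 = 51)
Q = 3 (Q = 3 + 0*(-15) = 3 + 0 = 3)
q(u, f) = 188 + 3*u (q(u, f) = 3*u + 188 = 188 + 3*u)
(4016 + q(s(11, 9), 34))*(15312 + (-83*18 - 54)) = (4016 + (188 + 3*51))*(15312 + (-83*18 - 54)) = (4016 + (188 + 153))*(15312 + (-1494 - 54)) = (4016 + 341)*(15312 - 1548) = 4357*13764 = 59969748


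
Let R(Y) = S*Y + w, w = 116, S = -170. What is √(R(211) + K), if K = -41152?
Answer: I*√76906 ≈ 277.32*I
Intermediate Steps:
R(Y) = 116 - 170*Y (R(Y) = -170*Y + 116 = 116 - 170*Y)
√(R(211) + K) = √((116 - 170*211) - 41152) = √((116 - 35870) - 41152) = √(-35754 - 41152) = √(-76906) = I*√76906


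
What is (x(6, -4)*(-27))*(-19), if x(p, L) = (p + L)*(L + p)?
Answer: 2052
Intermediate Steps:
x(p, L) = (L + p)² (x(p, L) = (L + p)*(L + p) = (L + p)²)
(x(6, -4)*(-27))*(-19) = ((-4 + 6)²*(-27))*(-19) = (2²*(-27))*(-19) = (4*(-27))*(-19) = -108*(-19) = 2052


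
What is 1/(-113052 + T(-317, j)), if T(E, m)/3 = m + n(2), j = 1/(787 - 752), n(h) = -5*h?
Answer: -35/3957867 ≈ -8.8431e-6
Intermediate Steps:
j = 1/35 ≈ 0.028571
T(E, m) = -30 + 3*m (T(E, m) = 3*(m - 5*2) = 3*(m - 10) = 3*(-10 + m) = -30 + 3*m)
1/(-113052 + T(-317, j)) = 1/(-113052 + (-30 + 3*(1/35))) = 1/(-113052 + (-30 + 3/35)) = 1/(-113052 - 1047/35) = 1/(-3957867/35) = -35/3957867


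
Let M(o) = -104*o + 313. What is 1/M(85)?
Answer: -1/8527 ≈ -0.00011727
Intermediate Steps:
M(o) = 313 - 104*o
1/M(85) = 1/(313 - 104*85) = 1/(313 - 8840) = 1/(-8527) = -1/8527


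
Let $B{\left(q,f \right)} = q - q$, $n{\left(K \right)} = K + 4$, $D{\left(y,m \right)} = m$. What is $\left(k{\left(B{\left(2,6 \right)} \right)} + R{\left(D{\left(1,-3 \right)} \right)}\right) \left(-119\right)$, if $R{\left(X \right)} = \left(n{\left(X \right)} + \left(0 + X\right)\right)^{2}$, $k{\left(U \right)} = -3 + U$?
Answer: $-119$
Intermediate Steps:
$n{\left(K \right)} = 4 + K$
$B{\left(q,f \right)} = 0$
$R{\left(X \right)} = \left(4 + 2 X\right)^{2}$ ($R{\left(X \right)} = \left(\left(4 + X\right) + \left(0 + X\right)\right)^{2} = \left(\left(4 + X\right) + X\right)^{2} = \left(4 + 2 X\right)^{2}$)
$\left(k{\left(B{\left(2,6 \right)} \right)} + R{\left(D{\left(1,-3 \right)} \right)}\right) \left(-119\right) = \left(\left(-3 + 0\right) + 4 \left(2 - 3\right)^{2}\right) \left(-119\right) = \left(-3 + 4 \left(-1\right)^{2}\right) \left(-119\right) = \left(-3 + 4 \cdot 1\right) \left(-119\right) = \left(-3 + 4\right) \left(-119\right) = 1 \left(-119\right) = -119$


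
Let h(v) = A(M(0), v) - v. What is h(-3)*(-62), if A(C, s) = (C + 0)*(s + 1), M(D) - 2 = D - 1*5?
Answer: -558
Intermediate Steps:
M(D) = -3 + D (M(D) = 2 + (D - 1*5) = 2 + (D - 5) = 2 + (-5 + D) = -3 + D)
A(C, s) = C*(1 + s)
h(v) = -3 - 4*v (h(v) = (-3 + 0)*(1 + v) - v = -3*(1 + v) - v = (-3 - 3*v) - v = -3 - 4*v)
h(-3)*(-62) = (-3 - 4*(-3))*(-62) = (-3 + 12)*(-62) = 9*(-62) = -558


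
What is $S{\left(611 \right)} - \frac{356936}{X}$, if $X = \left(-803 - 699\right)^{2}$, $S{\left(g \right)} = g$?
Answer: $\frac{344515377}{564001} \approx 610.84$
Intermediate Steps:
$X = 2256004$ ($X = \left(-1502\right)^{2} = 2256004$)
$S{\left(611 \right)} - \frac{356936}{X} = 611 - \frac{356936}{2256004} = 611 - \frac{89234}{564001} = \frac{344515377}{564001}$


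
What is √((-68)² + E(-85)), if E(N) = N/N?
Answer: 5*√185 ≈ 68.007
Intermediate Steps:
E(N) = 1
√((-68)² + E(-85)) = √((-68)² + 1) = √(4624 + 1) = √4625 = 5*√185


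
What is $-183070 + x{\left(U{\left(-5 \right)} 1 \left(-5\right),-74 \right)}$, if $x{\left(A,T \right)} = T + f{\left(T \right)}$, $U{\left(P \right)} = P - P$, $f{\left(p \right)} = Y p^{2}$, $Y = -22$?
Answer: $-303616$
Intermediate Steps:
$f{\left(p \right)} = - 22 p^{2}$
$U{\left(P \right)} = 0$
$x{\left(A,T \right)} = T - 22 T^{2}$
$-183070 + x{\left(U{\left(-5 \right)} 1 \left(-5\right),-74 \right)} = -183070 - 74 \left(1 - -1628\right) = -183070 - 74 \left(1 + 1628\right) = -183070 - 120546 = -303616$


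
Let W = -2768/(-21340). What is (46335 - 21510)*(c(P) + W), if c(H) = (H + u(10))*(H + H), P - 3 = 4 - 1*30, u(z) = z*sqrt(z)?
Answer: 28028030730/1067 - 11419500*sqrt(10) ≈ -9.8436e+6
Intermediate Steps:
u(z) = z**(3/2)
W = 692/5335 (W = -2768*(-1/21340) = 692/5335 ≈ 0.12971)
P = -23 (P = 3 + (4 - 1*30) = 3 + (4 - 30) = 3 - 26 = -23)
c(H) = 2*H*(H + 10*sqrt(10)) (c(H) = (H + 10**(3/2))*(H + H) = (H + 10*sqrt(10))*(2*H) = 2*H*(H + 10*sqrt(10)))
(46335 - 21510)*(c(P) + W) = (46335 - 21510)*(2*(-23)*(-23 + 10*sqrt(10)) + 692/5335) = 24825*((1058 - 460*sqrt(10)) + 692/5335) = 24825*(5645122/5335 - 460*sqrt(10)) = 28028030730/1067 - 11419500*sqrt(10)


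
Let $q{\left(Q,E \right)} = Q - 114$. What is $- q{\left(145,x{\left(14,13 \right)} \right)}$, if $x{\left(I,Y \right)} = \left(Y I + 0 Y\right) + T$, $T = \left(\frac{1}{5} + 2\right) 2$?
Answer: $-31$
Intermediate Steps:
$T = \frac{22}{5}$ ($T = \left(\frac{1}{5} + 2\right) 2 = \frac{11}{5} \cdot 2 = \frac{22}{5} \approx 4.4$)
$x{\left(I,Y \right)} = \frac{22}{5} + I Y$ ($x{\left(I,Y \right)} = \left(Y I + 0 Y\right) + \frac{22}{5} = \left(I Y + 0\right) + \frac{22}{5} = I Y + \frac{22}{5} = \frac{22}{5} + I Y$)
$q{\left(Q,E \right)} = -114 + Q$ ($q{\left(Q,E \right)} = Q - 114 = -114 + Q$)
$- q{\left(145,x{\left(14,13 \right)} \right)} = - (-114 + 145) = \left(-1\right) 31 = -31$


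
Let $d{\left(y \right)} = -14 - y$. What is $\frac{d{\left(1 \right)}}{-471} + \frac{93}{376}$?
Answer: $\frac{16481}{59032} \approx 0.27919$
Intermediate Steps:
$\frac{d{\left(1 \right)}}{-471} + \frac{93}{376} = \frac{-14 - 1}{-471} + \frac{93}{376} = \left(-14 - 1\right) \left(- \frac{1}{471}\right) + 93 \cdot \frac{1}{376} = \left(-15\right) \left(- \frac{1}{471}\right) + \frac{93}{376} = \frac{5}{157} + \frac{93}{376} = \frac{16481}{59032}$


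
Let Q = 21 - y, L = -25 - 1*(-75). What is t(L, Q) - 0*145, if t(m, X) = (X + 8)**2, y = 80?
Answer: 2601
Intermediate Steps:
L = 50 (L = -25 + 75 = 50)
Q = -59 (Q = 21 - 1*80 = 21 - 80 = -59)
t(m, X) = (8 + X)**2
t(L, Q) - 0*145 = (8 - 59)**2 - 0*145 = (-51)**2 - 1*0 = 2601 + 0 = 2601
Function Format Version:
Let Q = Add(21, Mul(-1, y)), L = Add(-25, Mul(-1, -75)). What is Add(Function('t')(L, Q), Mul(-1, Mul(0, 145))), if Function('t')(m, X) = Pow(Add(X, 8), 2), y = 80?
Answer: 2601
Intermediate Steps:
L = 50 (L = Add(-25, 75) = 50)
Q = -59 (Q = Add(21, Mul(-1, 80)) = Add(21, -80) = -59)
Function('t')(m, X) = Pow(Add(8, X), 2)
Add(Function('t')(L, Q), Mul(-1, Mul(0, 145))) = Add(Pow(Add(8, -59), 2), Mul(-1, Mul(0, 145))) = Add(Pow(-51, 2), Mul(-1, 0)) = Add(2601, 0) = 2601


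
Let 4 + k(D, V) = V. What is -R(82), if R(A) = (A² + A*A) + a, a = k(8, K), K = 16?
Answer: -13460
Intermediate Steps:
k(D, V) = -4 + V
a = 12 (a = -4 + 16 = 12)
R(A) = 12 + 2*A² (R(A) = (A² + A*A) + 12 = (A² + A²) + 12 = 2*A² + 12 = 12 + 2*A²)
-R(82) = -(12 + 2*82²) = -(12 + 2*6724) = -(12 + 13448) = -1*13460 = -13460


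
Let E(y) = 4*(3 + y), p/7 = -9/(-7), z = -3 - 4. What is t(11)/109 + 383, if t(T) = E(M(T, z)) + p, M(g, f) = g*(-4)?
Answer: 41592/109 ≈ 381.58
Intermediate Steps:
z = -7
M(g, f) = -4*g
p = 9 (p = 7*(-9/(-7)) = 7*(-9*(-⅐)) = 7*(9/7) = 9)
E(y) = 12 + 4*y
t(T) = 21 - 16*T (t(T) = (12 + 4*(-4*T)) + 9 = (12 - 16*T) + 9 = 21 - 16*T)
t(11)/109 + 383 = (21 - 16*11)/109 + 383 = (21 - 176)*(1/109) + 383 = -155*1/109 + 383 = -155/109 + 383 = 41592/109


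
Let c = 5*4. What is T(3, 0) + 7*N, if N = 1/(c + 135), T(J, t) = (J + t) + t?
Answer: 472/155 ≈ 3.0452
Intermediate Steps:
c = 20
T(J, t) = J + 2*t
N = 1/155 (N = 1/(20 + 135) = 1/155 ≈ 0.0064516)
T(3, 0) + 7*N = (3 + 2*0) + 7*(1/155) = (3 + 0) + 7/155 = 3 + 7/155 = 472/155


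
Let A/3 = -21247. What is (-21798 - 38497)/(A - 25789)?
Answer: 12059/17906 ≈ 0.67346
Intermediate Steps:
A = -63741 (A = 3*(-21247) = -63741)
(-21798 - 38497)/(A - 25789) = (-21798 - 38497)/(-63741 - 25789) = -60295/(-89530) = -60295*(-1/89530) = 12059/17906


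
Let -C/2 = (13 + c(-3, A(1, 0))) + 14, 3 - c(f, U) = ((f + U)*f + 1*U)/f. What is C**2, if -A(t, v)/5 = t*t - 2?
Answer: 31684/9 ≈ 3520.4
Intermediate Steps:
A(t, v) = 10 - 5*t**2 (A(t, v) = -5*(t*t - 2) = -5*(t**2 - 2) = -5*(-2 + t**2) = 10 - 5*t**2)
c(f, U) = 3 - (U + f*(U + f))/f (c(f, U) = 3 - ((f + U)*f + 1*U)/f = 3 - ((U + f)*f + U)/f = 3 - (f*(U + f) + U)/f = 3 - (U + f*(U + f))/f)
C = -178/3 (C = -2*((13 + (3 - (10 - 5*1**2) - 1*(-3) - 1*(10 - 5*1**2)/(-3))) + 14) = -2*((13 + (3 - (10 - 5*1) + 3 - 1*(10 - 5*1)*(-1/3))) + 14) = -2*((13 + (3 - (10 - 5) + 3 - 1*(10 - 5)*(-1/3))) + 14) = -2*((13 + (3 - 1*5 + 3 - 1*5*(-1/3))) + 14) = -2*((13 + (3 - 5 + 3 + 5/3)) + 14) = -2*((13 + 8/3) + 14) = -2*(47/3 + 14) = -2*89/3 = -178/3 ≈ -59.333)
C**2 = (-178/3)**2 = 31684/9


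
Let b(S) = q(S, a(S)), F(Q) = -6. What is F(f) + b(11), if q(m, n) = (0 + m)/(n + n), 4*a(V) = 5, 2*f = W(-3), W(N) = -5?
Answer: -8/5 ≈ -1.6000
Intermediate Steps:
f = -5/2 (f = (½)*(-5) = -5/2 ≈ -2.5000)
a(V) = 5/4 (a(V) = (¼)*5 = 5/4)
q(m, n) = m/(2*n) (q(m, n) = m/((2*n)) = m*(1/(2*n)) = m/(2*n))
b(S) = 2*S/5 (b(S) = S/(2*(5/4)) = (½)*S*(⅘) = 2*S/5)
F(f) + b(11) = -6 + (⅖)*11 = -6 + 22/5 = -8/5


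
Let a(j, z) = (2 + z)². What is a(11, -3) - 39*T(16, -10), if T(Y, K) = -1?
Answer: 40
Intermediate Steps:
a(11, -3) - 39*T(16, -10) = (2 - 3)² - 39*(-1) = (-1)² + 39 = 1 + 39 = 40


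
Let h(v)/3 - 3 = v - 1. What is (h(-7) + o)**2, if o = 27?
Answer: 144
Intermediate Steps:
h(v) = 6 + 3*v (h(v) = 9 + 3*(v - 1) = 9 + 3*(-1 + v) = 9 + (-3 + 3*v) = 6 + 3*v)
(h(-7) + o)**2 = ((6 + 3*(-7)) + 27)**2 = ((6 - 21) + 27)**2 = (-15 + 27)**2 = 12**2 = 144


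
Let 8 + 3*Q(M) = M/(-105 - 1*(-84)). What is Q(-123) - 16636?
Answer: -116457/7 ≈ -16637.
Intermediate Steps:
Q(M) = -8/3 - M/63 (Q(M) = -8/3 + (M/(-105 - 1*(-84)))/3 = -8/3 + (M/(-105 + 84))/3 = -8/3 + (M/(-21))/3 = -8/3 + (M*(-1/21))/3 = -8/3 + (-M/21)/3 = -8/3 - M/63)
Q(-123) - 16636 = (-8/3 - 1/63*(-123)) - 16636 = (-8/3 + 41/21) - 16636 = -5/7 - 16636 = -116457/7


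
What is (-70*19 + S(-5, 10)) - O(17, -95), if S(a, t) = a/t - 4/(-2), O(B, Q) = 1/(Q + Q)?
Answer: -126207/95 ≈ -1328.5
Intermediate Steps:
O(B, Q) = 1/(2*Q)
S(a, t) = 2 + a/t (S(a, t) = a/t - 4*(-½) = a/t + 2 = 2 + a/t)
(-70*19 + S(-5, 10)) - O(17, -95) = (-70*19 + (2 - 5/10)) - 1/(2*(-95)) = (-1330 + (2 - 5*⅒)) - (-1)/(2*95) = (-1330 + (2 - ½)) - 1*(-1/190) = (-1330 + 3/2) + 1/190 = -2657/2 + 1/190 = -126207/95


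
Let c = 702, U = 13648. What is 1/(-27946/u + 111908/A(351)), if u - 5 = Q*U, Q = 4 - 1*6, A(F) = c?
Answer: 3193047/512283220 ≈ 0.0062330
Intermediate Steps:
A(F) = 702
Q = -2 (Q = 4 - 6 = -2)
u = -27291 (u = 5 - 2*13648 = 5 - 27296 = -27291)
1/(-27946/u + 111908/A(351)) = 1/(-27946/(-27291) + 111908/702) = 1/(-27946*(-1/27291) + 111908*(1/702)) = 1/(27946/27291 + 55954/351) = 1/(512283220/3193047) = 3193047/512283220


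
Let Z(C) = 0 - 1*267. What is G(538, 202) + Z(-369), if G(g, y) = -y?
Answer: -469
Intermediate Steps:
Z(C) = -267 (Z(C) = 0 - 267 = -267)
G(538, 202) + Z(-369) = -1*202 - 267 = -202 - 267 = -469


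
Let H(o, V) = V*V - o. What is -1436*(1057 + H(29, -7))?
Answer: -1546572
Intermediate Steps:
H(o, V) = V² - o
-1436*(1057 + H(29, -7)) = -1436*(1057 + ((-7)² - 1*29)) = -1436*(1057 + (49 - 29)) = -1436*(1057 + 20) = -1436*1077 = -1546572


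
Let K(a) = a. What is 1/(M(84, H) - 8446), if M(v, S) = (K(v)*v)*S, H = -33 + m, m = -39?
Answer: -1/516478 ≈ -1.9362e-6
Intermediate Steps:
H = -72 (H = -33 - 39 = -72)
M(v, S) = S*v² (M(v, S) = (v*v)*S = v²*S = S*v²)
1/(M(84, H) - 8446) = 1/(-72*84² - 8446) = 1/(-72*7056 - 8446) = 1/(-508032 - 8446) = 1/(-516478) = -1/516478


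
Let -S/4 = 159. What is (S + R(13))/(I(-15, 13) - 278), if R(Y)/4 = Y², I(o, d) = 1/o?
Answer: -600/4171 ≈ -0.14385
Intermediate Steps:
S = -636 (S = -4*159 = -636)
R(Y) = 4*Y²
(S + R(13))/(I(-15, 13) - 278) = (-636 + 4*13²)/(1/(-15) - 278) = (-636 + 4*169)/(-1/15 - 278) = (-636 + 676)/(-4171/15) = 40*(-15/4171) = -600/4171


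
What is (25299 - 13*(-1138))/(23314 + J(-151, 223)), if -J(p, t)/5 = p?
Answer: 40093/24069 ≈ 1.6658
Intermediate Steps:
J(p, t) = -5*p
(25299 - 13*(-1138))/(23314 + J(-151, 223)) = (25299 - 13*(-1138))/(23314 - 5*(-151)) = (25299 + 14794)/(23314 + 755) = 40093/24069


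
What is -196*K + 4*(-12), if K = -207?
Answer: 40524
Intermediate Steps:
-196*K + 4*(-12) = -196*(-207) + 4*(-12) = 40572 - 48 = 40524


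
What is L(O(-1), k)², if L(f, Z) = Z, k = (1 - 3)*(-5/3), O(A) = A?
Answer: 100/9 ≈ 11.111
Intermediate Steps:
k = 10/3 (k = -(-10)/3 = -2*(-5/3) = 10/3 ≈ 3.3333)
L(O(-1), k)² = (10/3)² = 100/9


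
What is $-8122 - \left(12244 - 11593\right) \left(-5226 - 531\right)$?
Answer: $3739685$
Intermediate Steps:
$-8122 - \left(12244 - 11593\right) \left(-5226 - 531\right) = -8122 - \left(12244 - 11593\right) \left(-5757\right) = -8122 - 651 \left(-5757\right) = -8122 - -3747807 = -8122 + 3747807 = 3739685$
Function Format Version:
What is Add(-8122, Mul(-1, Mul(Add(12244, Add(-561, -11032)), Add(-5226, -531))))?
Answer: 3739685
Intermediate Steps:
Add(-8122, Mul(-1, Mul(Add(12244, Add(-561, -11032)), Add(-5226, -531)))) = Add(-8122, Mul(-1, Mul(Add(12244, -11593), -5757))) = Add(-8122, Mul(-1, Mul(651, -5757))) = Add(-8122, Mul(-1, -3747807)) = Add(-8122, 3747807) = 3739685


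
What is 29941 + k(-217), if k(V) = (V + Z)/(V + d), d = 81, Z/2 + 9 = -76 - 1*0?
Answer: 4072363/136 ≈ 29944.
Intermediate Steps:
Z = -170 (Z = -18 + 2*(-76 - 1*0) = -18 + 2*(-76 + 0) = -18 + 2*(-76) = -18 - 152 = -170)
k(V) = (-170 + V)/(81 + V) (k(V) = (V - 170)/(V + 81) = (-170 + V)/(81 + V))
29941 + k(-217) = 29941 + (-170 - 217)/(81 - 217) = 29941 - 387/(-136) = 29941 - 1/136*(-387) = 29941 + 387/136 = 4072363/136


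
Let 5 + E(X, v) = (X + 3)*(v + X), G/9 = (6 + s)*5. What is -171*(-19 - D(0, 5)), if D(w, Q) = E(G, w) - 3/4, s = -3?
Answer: 12751983/4 ≈ 3.1880e+6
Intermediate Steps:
G = 135 (G = 9*((6 - 3)*5) = 9*(3*5) = 9*15 = 135)
E(X, v) = -5 + (3 + X)*(X + v) (E(X, v) = -5 + (X + 3)*(v + X) = -5 + (3 + X)*(X + v))
D(w, Q) = 74497/4 + 138*w (D(w, Q) = (-5 + 135² + 3*135 + 3*w + 135*w) - 3/4 = (-5 + 18225 + 405 + 3*w + 135*w) - 3/4 = (18625 + 138*w) - 1*¾ = (18625 + 138*w) - ¾ = 74497/4 + 138*w)
-171*(-19 - D(0, 5)) = -171*(-19 - (74497/4 + 138*0)) = -171*(-19 - (74497/4 + 0)) = -171*(-19 - 1*74497/4) = -171*(-19 - 74497/4) = -171*(-74573/4) = 12751983/4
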